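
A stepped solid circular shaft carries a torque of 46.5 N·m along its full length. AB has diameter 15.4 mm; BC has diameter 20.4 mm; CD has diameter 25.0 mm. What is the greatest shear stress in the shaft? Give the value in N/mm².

Under the same torque, τ_max = 16T/(πd³) is largest where d is smallest — segment AB (d = 15.4 mm).
τ_max = 16·46.50/(π·(0.0154)³) = 6.484×10^7 Pa.

64.8 N/mm²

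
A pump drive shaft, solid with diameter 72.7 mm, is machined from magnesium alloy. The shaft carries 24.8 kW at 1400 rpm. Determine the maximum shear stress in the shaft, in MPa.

ω = 2π·1400/60 = 146.6 rad/s, so T = P/ω = 24.8×10³ / 146.6 = 169.2 N·m.
J = πd⁴/32 = π(0.0727)⁴/32 = 2.742×10^-6 m⁴.
τ_max = T·r/J = 169.2 × 0.0364 / 2.742×10^-6 = 2.242×10^6 Pa.

2.24 MPa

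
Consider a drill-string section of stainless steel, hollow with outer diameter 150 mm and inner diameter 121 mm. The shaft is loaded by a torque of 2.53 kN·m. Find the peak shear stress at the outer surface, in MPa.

J = π(d_o⁴ − d_i⁴)/32 = π(0.150⁴ − 0.121⁴)/32 = 2.866×10^-5 m⁴.
τ_max = T·r/J = 2530 × 0.0750 / 2.866×10^-5 = 6.622×10^6 Pa.

6.62 MPa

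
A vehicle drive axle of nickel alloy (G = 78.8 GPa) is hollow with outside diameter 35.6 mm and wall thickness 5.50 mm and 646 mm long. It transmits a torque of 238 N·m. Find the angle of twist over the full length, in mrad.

J = π(d_o⁴ − d_i⁴)/32 = π(0.0356⁴ − 0.0246⁴)/32 = 1.217×10^-7 m⁴.
θ = T·L/(G·J) = 238.0 × 0.646 / (78.8×10⁹ × 1.217×10^-7) = 0.01603 rad.

16.0 mrad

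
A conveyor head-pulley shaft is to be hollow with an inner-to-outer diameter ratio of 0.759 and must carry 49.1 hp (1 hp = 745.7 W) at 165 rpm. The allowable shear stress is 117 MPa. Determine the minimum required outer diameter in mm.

ω = 2π·165/60 = 17.28 rad/s, so T = P/ω = 49.1×745.7 / 17.28 = 2119 N·m.
For a hollow shaft with d_i/d_o = 0.759: τ_max = 16T/(π d_o³ (1−k⁴)), so d_o = [16T/(π τ_allow (1−k⁴))]^(1/3) = [16·2119/(π·1.17×10^8·0.6681)]^(1/3) = 0.05168 m.

51.7 mm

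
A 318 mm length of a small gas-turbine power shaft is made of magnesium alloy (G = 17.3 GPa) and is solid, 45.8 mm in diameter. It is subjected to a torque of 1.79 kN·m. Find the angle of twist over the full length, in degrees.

4.36°

J = πd⁴/32 = π(0.0458)⁴/32 = 4.320×10^-7 m⁴.
θ = T·L/(G·J) = 1790 × 0.318 / (17.3×10⁹ × 4.320×10^-7) = 0.07617 rad.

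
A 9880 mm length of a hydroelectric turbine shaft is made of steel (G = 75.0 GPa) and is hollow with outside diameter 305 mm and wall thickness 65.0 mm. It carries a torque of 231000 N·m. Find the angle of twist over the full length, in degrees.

2.30°

J = π(d_o⁴ − d_i⁴)/32 = π(0.305⁴ − 0.175⁴)/32 = 7.575×10^-4 m⁴.
θ = T·L/(G·J) = 231000 × 9.88 / (75.0×10⁹ × 7.575×10^-4) = 0.04017 rad.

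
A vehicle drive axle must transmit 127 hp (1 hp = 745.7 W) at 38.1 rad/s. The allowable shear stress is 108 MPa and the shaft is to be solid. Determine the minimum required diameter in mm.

ω = 38.1 rad/s, so T = P/ω = 127×745.7 / 38.10 = 2486 N·m.
For a solid shaft τ_max = 16T/(πd³), so d = (16T/(π τ_allow))^(1/3) = (16·2486/(π·1.08×10^8))^(1/3) = 0.04894 m.

48.9 mm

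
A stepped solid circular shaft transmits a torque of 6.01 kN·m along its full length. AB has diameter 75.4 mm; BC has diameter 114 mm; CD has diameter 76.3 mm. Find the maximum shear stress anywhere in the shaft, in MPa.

71.4 MPa

Under the same torque, τ_max = 16T/(πd³) is largest where d is smallest — segment AB (d = 75.4 mm).
τ_max = 16·6010/(π·(0.0754)³) = 7.141×10^7 Pa.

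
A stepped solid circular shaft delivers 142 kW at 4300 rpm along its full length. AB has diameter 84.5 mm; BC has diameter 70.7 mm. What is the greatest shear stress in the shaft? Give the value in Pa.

4.54e6 Pa

ω = 2π·4300/60 = 450.3 rad/s, so T = P/ω = 142×10³ / 450.3 = 315.3 N·m.
Under the same torque, τ_max = 16T/(πd³) is largest where d is smallest — segment BC (d = 70.7 mm).
τ_max = 16·315.3/(π·(0.0707)³) = 4.545×10^6 Pa.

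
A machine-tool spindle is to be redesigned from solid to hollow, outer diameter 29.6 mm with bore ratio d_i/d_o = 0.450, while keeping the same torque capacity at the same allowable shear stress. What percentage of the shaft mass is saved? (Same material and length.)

18.0 %

Equal τ_max and T ⇒ the solid shaft needs d_s³ = d_o³(1−k⁴), so d_s = 29.6·(1−0.450⁴)^(1/3) = 29.19 mm.
Area ratio A_h/A_s = d_o²(1−k²)/d_s² = (1−k²)/(1−k⁴)^(2/3) = 0.8201.
Mass saving = 1 − 0.8201 = 18.0 %.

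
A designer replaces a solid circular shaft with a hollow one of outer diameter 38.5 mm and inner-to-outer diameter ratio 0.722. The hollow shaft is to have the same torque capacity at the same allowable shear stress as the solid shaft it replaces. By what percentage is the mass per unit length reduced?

40.9 %

Equal τ_max and T ⇒ the solid shaft needs d_s³ = d_o³(1−k⁴), so d_s = 38.5·(1−0.722⁴)^(1/3) = 34.64 mm.
Area ratio A_h/A_s = d_o²(1−k²)/d_s² = (1−k²)/(1−k⁴)^(2/3) = 0.5914.
Mass saving = 1 − 0.5914 = 40.9 %.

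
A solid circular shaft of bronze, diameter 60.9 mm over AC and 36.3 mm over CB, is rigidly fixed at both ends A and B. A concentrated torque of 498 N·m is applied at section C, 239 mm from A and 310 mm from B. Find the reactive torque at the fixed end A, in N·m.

454 N·m

Compatibility: T_A·a/J_AC = T_B·b/J_CB with T_A + T_B = T₀.
J_AC = 1.35×10^-6 m⁴, J_CB = 1.70×10^-7 m⁴, so T_A = T₀·(J_AC/a)/((J_AC/a)+(J_CB/b)) = 453.8 N·m, T_B = 44.17 N·m.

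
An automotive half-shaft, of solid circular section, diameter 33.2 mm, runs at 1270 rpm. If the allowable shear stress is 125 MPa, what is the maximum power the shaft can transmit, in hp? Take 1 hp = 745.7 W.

J = πd⁴/32 = π(0.0332)⁴/32 = 1.193×10^-7 m⁴.
T_max = τ_allow·J/r = 1.25×10^8 × 1.193×10^-7 / 0.0166 = 898.2 N·m.
ω = 2π·1270/60 = 133.0 rad/s, so P_max = T_max·ω = 1.195×10^5 W.

160 hp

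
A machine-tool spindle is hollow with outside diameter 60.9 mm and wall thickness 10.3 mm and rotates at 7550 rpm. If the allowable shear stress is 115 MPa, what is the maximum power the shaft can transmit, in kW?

J = π(d_o⁴ − d_i⁴)/32 = π(0.0609⁴ − 0.0403⁴)/32 = 1.091×10^-6 m⁴.
T_max = τ_allow·J/r = 1.15×10^8 × 1.091×10^-6 / 0.0304 = 4122 N·m.
ω = 2π·7550/60 = 790.6 rad/s, so P_max = T_max·ω = 3.259×10^6 W.

3260 kW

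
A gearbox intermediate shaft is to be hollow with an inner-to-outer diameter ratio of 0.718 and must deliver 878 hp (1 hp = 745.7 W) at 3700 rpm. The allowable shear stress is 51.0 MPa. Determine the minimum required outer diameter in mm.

ω = 2π·3700/60 = 387.5 rad/s, so T = P/ω = 878×745.7 / 387.5 = 1690 N·m.
For a hollow shaft with d_i/d_o = 0.718: τ_max = 16T/(π d_o³ (1−k⁴)), so d_o = [16T/(π τ_allow (1−k⁴))]^(1/3) = [16·1690/(π·5.10×10^7·0.7342)]^(1/3) = 0.06125 m.

61.3 mm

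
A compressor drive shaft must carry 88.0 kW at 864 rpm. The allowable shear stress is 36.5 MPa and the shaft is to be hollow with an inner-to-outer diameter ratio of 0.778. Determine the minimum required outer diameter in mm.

ω = 2π·864/60 = 90.48 rad/s, so T = P/ω = 88.0×10³ / 90.48 = 972.6 N·m.
For a hollow shaft with d_i/d_o = 0.778: τ_max = 16T/(π d_o³ (1−k⁴)), so d_o = [16T/(π τ_allow (1−k⁴))]^(1/3) = [16·972.6/(π·3.65×10^7·0.6336)]^(1/3) = 0.05983 m.

59.8 mm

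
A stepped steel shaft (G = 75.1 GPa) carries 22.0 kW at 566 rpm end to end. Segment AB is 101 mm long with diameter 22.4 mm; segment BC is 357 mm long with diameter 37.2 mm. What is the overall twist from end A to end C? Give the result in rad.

0.0296 rad

ω = 2π·566/60 = 59.27 rad/s, so T = P/ω = 22.0×10³ / 59.27 = 371.2 N·m.
J_AB = π(0.0224)⁴/32 = 2.47×10^-8 m⁴; J_BC = π(0.0372)⁴/32 = 1.88×10^-7 m⁴.
θ = (T/G)·Σ L_i/J_i = (371.2/75.1×10⁹)·(0.101/2.47×10^-8 + 0.357/1.88×10^-7) = 0.02958 rad.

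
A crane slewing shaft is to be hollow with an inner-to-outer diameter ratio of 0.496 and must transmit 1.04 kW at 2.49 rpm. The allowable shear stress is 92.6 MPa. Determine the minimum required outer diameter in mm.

61.6 mm

ω = 2π·2.49/60 = 0.2608 rad/s, so T = P/ω = 1.04×10³ / 0.2608 = 3988 N·m.
For a hollow shaft with d_i/d_o = 0.496: τ_max = 16T/(π d_o³ (1−k⁴)), so d_o = [16T/(π τ_allow (1−k⁴))]^(1/3) = [16·3988/(π·9.26×10^7·0.9395)]^(1/3) = 0.06158 m.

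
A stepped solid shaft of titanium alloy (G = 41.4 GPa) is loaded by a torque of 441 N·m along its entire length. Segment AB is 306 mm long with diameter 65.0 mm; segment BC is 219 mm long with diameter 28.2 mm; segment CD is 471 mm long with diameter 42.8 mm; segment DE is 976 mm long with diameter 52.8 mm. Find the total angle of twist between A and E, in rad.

J_AB = π(0.0650)⁴/32 = 1.75×10^-6 m⁴; J_BC = π(0.0282)⁴/32 = 6.21×10^-8 m⁴; J_CD = π(0.0428)⁴/32 = 3.29×10^-7 m⁴; J_DE = π(0.0528)⁴/32 = 7.63×10^-7 m⁴.
θ = (T/G)·Σ L_i/J_i = (441.0/41.4×10⁹)·(0.306/1.75×10^-6 + 0.219/6.21×10^-8 + 0.471/3.29×10^-7 + 0.976/7.63×10^-7) = 0.06829 rad.

0.0683 rad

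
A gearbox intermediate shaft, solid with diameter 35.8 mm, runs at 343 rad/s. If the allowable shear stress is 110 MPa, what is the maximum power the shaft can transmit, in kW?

340 kW

J = πd⁴/32 = π(0.0358)⁴/32 = 1.613×10^-7 m⁴.
T_max = τ_allow·J/r = 1.10×10^8 × 1.613×10^-7 / 0.0179 = 991.0 N·m.
ω = 343 rad/s, so P_max = T_max·ω = 3.399×10^5 W.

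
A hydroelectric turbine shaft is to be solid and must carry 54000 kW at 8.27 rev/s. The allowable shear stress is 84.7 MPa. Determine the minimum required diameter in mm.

397 mm

ω = 2π·8.27 = 51.96 rad/s, so T = P/ω = 54000×10³ / 51.96 = 1.039e6 N·m.
For a solid shaft τ_max = 16T/(πd³), so d = (16T/(π τ_allow))^(1/3) = (16·1.039e6/(π·8.47×10^7))^(1/3) = 0.3968 m.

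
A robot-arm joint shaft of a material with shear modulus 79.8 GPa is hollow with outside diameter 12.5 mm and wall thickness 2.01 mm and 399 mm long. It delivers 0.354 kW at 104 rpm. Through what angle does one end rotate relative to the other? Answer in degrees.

4.93°

ω = 2π·104/60 = 10.89 rad/s, so T = P/ω = 0.354×10³ / 10.89 = 32.50 N·m.
J = π(d_o⁴ − d_i⁴)/32 = π(0.0125⁴ − 0.00848⁴)/32 = 1.889×10^-9 m⁴.
θ = T·L/(G·J) = 32.50 × 0.399 / (79.8×10⁹ × 1.889×10^-9) = 0.08603 rad.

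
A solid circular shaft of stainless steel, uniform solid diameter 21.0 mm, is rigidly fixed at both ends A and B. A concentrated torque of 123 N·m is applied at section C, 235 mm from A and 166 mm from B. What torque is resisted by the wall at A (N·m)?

With uniform GJ and both ends fixed, compatibility θ_AC = θ_CB gives T_A·a = T_B·b, together with T_A + T_B = T₀.
T_A = T₀·b/(a+b) = 123.0·166/401.0 = 50.92 N·m; T_B = 72.08 N·m.

50.9 N·m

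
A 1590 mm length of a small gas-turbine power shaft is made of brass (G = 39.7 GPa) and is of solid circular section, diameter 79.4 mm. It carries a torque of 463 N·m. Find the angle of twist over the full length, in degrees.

0.272°

J = πd⁴/32 = π(0.0794)⁴/32 = 3.902×10^-6 m⁴.
θ = T·L/(G·J) = 463.0 × 1.59 / (39.7×10⁹ × 3.902×10^-6) = 4.752×10^-3 rad.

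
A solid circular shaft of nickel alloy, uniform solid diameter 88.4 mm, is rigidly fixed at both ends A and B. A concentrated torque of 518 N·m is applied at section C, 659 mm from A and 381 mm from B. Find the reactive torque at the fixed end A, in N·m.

190 N·m

With uniform GJ and both ends fixed, compatibility θ_AC = θ_CB gives T_A·a = T_B·b, together with T_A + T_B = T₀.
T_A = T₀·b/(a+b) = 518.0·381/1040 = 189.8 N·m; T_B = 328.2 N·m.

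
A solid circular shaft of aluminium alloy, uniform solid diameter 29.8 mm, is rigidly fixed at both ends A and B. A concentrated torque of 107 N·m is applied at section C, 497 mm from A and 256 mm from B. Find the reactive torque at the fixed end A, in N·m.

36.4 N·m

With uniform GJ and both ends fixed, compatibility θ_AC = θ_CB gives T_A·a = T_B·b, together with T_A + T_B = T₀.
T_A = T₀·b/(a+b) = 107.0·256/753.0 = 36.38 N·m; T_B = 70.62 N·m.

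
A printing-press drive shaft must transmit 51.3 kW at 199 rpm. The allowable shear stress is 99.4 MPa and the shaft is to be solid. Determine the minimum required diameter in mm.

ω = 2π·199/60 = 20.84 rad/s, so T = P/ω = 51.3×10³ / 20.84 = 2462 N·m.
For a solid shaft τ_max = 16T/(πd³), so d = (16T/(π τ_allow))^(1/3) = (16·2462/(π·9.94×10^7))^(1/3) = 0.05015 m.

50.2 mm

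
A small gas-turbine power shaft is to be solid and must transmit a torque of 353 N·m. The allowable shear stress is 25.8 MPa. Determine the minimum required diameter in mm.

41.2 mm

For a solid shaft τ_max = 16T/(πd³), so d = (16T/(π τ_allow))^(1/3) = (16·353.0/(π·2.58×10^7))^(1/3) = 0.04115 m.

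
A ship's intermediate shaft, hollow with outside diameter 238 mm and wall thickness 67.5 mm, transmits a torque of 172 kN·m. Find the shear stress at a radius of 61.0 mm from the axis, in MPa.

34.5 MPa

J = π(d_o⁴ − d_i⁴)/32 = π(0.238⁴ − 0.103⁴)/32 = 3.039×10^-4 m⁴.
Shear stress varies linearly with radius: τ = T·r/J = 172000 × 0.0610 / 3.039×10^-4 = 3.452×10^7 Pa.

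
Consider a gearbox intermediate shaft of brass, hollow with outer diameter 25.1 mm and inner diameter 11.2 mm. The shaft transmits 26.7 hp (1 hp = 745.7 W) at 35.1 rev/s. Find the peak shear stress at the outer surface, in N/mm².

ω = 2π·35.1 = 220.5 rad/s, so T = P/ω = 26.7×745.7 / 220.5 = 90.28 N·m.
J = π(d_o⁴ − d_i⁴)/32 = π(0.0251⁴ − 0.0112⁴)/32 = 3.742×10^-8 m⁴.
τ_max = T·r/J = 90.28 × 0.0126 / 3.742×10^-8 = 3.028×10^7 Pa.

30.3 N/mm²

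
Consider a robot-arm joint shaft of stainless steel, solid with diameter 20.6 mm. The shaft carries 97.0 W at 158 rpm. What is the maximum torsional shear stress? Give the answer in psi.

ω = 2π·158/60 = 16.55 rad/s, so T = P/ω = 97.0 / 16.55 = 5.863 N·m.
J = πd⁴/32 = π(0.0206)⁴/32 = 1.768×10^-8 m⁴.
τ_max = T·r/J = 5.863 × 0.0103 / 1.768×10^-8 = 3.416×10^6 Pa.

495 psi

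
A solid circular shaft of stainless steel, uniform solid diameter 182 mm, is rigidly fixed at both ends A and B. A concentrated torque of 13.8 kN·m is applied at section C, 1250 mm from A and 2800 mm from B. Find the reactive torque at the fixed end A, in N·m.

9540 N·m

With uniform GJ and both ends fixed, compatibility θ_AC = θ_CB gives T_A·a = T_B·b, together with T_A + T_B = T₀.
T_A = T₀·b/(a+b) = 13800·2800/4050 = 9541 N·m; T_B = 4259 N·m.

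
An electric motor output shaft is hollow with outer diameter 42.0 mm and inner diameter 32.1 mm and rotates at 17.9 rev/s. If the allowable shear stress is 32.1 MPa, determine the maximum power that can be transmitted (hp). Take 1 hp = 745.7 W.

J = π(d_o⁴ − d_i⁴)/32 = π(0.0420⁴ − 0.0321⁴)/32 = 2.013×10^-7 m⁴.
T_max = τ_allow·J/r = 3.21×10^7 × 2.013×10^-7 / 0.0210 = 307.6 N·m.
ω = 2π·17.9 = 112.5 rad/s, so P_max = T_max·ω = 3.460×10^4 W.

46.4 hp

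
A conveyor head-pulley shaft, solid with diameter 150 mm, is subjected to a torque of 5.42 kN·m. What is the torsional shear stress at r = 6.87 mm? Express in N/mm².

J = πd⁴/32 = π(0.150)⁴/32 = 4.970×10^-5 m⁴.
Shear stress varies linearly with radius: τ = T·r/J = 5420 × 0.00687 / 4.970×10^-5 = 7.492×10^5 Pa.

0.749 N/mm²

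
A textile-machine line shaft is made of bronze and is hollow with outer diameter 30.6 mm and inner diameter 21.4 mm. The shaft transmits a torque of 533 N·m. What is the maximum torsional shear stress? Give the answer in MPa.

J = π(d_o⁴ − d_i⁴)/32 = π(0.0306⁴ − 0.0214⁴)/32 = 6.549×10^-8 m⁴.
τ_max = T·r/J = 533.0 × 0.0153 / 6.549×10^-8 = 1.245×10^8 Pa.

125 MPa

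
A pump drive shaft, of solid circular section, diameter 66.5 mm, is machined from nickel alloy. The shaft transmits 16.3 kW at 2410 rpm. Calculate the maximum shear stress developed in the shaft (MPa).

1.12 MPa

ω = 2π·2410/60 = 252.4 rad/s, so T = P/ω = 16.3×10³ / 252.4 = 64.59 N·m.
J = πd⁴/32 = π(0.0665)⁴/32 = 1.920×10^-6 m⁴.
τ_max = T·r/J = 64.59 × 0.0333 / 1.920×10^-6 = 1.119×10^6 Pa.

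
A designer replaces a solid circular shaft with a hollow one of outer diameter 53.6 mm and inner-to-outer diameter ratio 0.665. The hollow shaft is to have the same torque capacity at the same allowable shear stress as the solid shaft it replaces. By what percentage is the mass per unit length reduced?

Equal τ_max and T ⇒ the solid shaft needs d_s³ = d_o³(1−k⁴), so d_s = 53.6·(1−0.665⁴)^(1/3) = 49.85 mm.
Area ratio A_h/A_s = d_o²(1−k²)/d_s² = (1−k²)/(1−k⁴)^(2/3) = 0.6449.
Mass saving = 1 − 0.6449 = 35.5 %.

35.5 %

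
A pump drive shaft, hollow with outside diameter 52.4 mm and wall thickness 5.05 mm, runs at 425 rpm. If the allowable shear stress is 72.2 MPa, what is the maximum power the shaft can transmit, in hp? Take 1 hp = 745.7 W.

J = π(d_o⁴ − d_i⁴)/32 = π(0.0524⁴ − 0.0423⁴)/32 = 4.258×10^-7 m⁴.
T_max = τ_allow·J/r = 7.22×10^7 × 4.258×10^-7 / 0.0262 = 1174 N·m.
ω = 2π·425/60 = 44.51 rad/s, so P_max = T_max·ω = 5.223×10^4 W.

70.0 hp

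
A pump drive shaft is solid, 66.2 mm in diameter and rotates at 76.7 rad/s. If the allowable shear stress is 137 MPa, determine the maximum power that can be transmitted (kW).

599 kW

J = πd⁴/32 = π(0.0662)⁴/32 = 1.886×10^-6 m⁴.
T_max = τ_allow·J/r = 1.37×10^8 × 1.886×10^-6 / 0.0331 = 7804 N·m.
ω = 76.7 rad/s, so P_max = T_max·ω = 5.986×10^5 W.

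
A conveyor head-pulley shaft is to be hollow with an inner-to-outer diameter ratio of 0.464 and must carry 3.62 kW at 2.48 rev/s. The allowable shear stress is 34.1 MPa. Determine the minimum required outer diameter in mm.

ω = 2π·2.48 = 15.58 rad/s, so T = P/ω = 3.62×10³ / 15.58 = 232.3 N·m.
For a hollow shaft with d_i/d_o = 0.464: τ_max = 16T/(π d_o³ (1−k⁴)), so d_o = [16T/(π τ_allow (1−k⁴))]^(1/3) = [16·232.3/(π·3.41×10^7·0.9536)]^(1/3) = 0.03314 m.

33.1 mm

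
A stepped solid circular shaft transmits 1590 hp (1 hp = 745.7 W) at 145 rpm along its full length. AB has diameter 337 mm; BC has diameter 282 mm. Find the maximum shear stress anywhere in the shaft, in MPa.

17.7 MPa

ω = 2π·145/60 = 15.18 rad/s, so T = P/ω = 1590×745.7 / 15.18 = 78080 N·m.
Under the same torque, τ_max = 16T/(πd³) is largest where d is smallest — segment BC (d = 282 mm).
τ_max = 16·78080/(π·(0.282)³) = 1.773×10^7 Pa.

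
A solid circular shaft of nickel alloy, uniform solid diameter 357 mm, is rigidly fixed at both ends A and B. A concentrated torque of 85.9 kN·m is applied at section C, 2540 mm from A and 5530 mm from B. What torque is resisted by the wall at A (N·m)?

58900 N·m

With uniform GJ and both ends fixed, compatibility θ_AC = θ_CB gives T_A·a = T_B·b, together with T_A + T_B = T₀.
T_A = T₀·b/(a+b) = 85900·5530/8070 = 58860 N·m; T_B = 27040 N·m.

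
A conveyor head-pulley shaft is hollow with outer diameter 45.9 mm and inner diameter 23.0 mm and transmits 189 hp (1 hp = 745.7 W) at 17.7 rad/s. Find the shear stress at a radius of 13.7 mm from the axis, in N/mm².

ω = 17.7 rad/s, so T = P/ω = 189×745.7 / 17.70 = 7963 N·m.
J = π(d_o⁴ − d_i⁴)/32 = π(0.0459⁴ − 0.0230⁴)/32 = 4.083×10^-7 m⁴.
Shear stress varies linearly with radius: τ = T·r/J = 7963 × 0.0137 / 4.083×10^-7 = 2.672×10^8 Pa.

267 N/mm²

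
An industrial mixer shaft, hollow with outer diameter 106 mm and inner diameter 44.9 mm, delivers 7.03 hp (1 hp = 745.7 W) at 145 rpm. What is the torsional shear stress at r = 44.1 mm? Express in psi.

184 psi

ω = 2π·145/60 = 15.18 rad/s, so T = P/ω = 7.03×745.7 / 15.18 = 345.2 N·m.
J = π(d_o⁴ − d_i⁴)/32 = π(0.106⁴ − 0.0449⁴)/32 = 1.200×10^-5 m⁴.
Shear stress varies linearly with radius: τ = T·r/J = 345.2 × 0.0441 / 1.200×10^-5 = 1.269×10^6 Pa.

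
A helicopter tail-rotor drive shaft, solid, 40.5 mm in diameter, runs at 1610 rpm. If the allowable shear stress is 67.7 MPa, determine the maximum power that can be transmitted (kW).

J = πd⁴/32 = π(0.0405)⁴/32 = 2.641×10^-7 m⁴.
T_max = τ_allow·J/r = 6.77×10^7 × 2.641×10^-7 / 0.0203 = 883.0 N·m.
ω = 2π·1610/60 = 168.6 rad/s, so P_max = T_max·ω = 1.489×10^5 W.

149 kW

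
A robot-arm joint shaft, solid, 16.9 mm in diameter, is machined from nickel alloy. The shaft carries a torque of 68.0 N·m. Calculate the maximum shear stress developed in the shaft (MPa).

71.7 MPa

J = πd⁴/32 = π(0.0169)⁴/32 = 8.008×10^-9 m⁴.
τ_max = T·r/J = 68.00 × 0.00845 / 8.008×10^-9 = 7.175×10^7 Pa.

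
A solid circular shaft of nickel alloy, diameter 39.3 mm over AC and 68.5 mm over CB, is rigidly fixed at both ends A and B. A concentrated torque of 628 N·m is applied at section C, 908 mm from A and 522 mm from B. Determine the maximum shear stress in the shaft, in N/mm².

9.37 N/mm²

Compatibility: T_A·a/J_AC = T_B·b/J_CB with T_A + T_B = T₀.
J_AC = 2.34×10^-7 m⁴, J_CB = 2.16×10^-6 m⁴, so T_A = T₀·(J_AC/a)/((J_AC/a)+(J_CB/b)) = 36.82 N·m, T_B = 591.2 N·m.
τ in each portion: τ_AC = 3.09×10^6 Pa, τ_CB = 9.37×10^6 Pa; maximum is in CB.
τ_max = T_CB·r/J = 591.2·0.0343/2.16×10^-6 = 9.367×10^6 Pa.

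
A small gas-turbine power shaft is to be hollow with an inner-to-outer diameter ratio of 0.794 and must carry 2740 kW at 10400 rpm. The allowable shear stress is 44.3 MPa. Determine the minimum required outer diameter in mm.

ω = 2π·10400/60 = 1089 rad/s, so T = P/ω = 2740×10³ / 1089 = 2516 N·m.
For a hollow shaft with d_i/d_o = 0.794: τ_max = 16T/(π d_o³ (1−k⁴)), so d_o = [16T/(π τ_allow (1−k⁴))]^(1/3) = [16·2516/(π·4.43×10^7·0.6026)]^(1/3) = 0.07830 m.

78.3 mm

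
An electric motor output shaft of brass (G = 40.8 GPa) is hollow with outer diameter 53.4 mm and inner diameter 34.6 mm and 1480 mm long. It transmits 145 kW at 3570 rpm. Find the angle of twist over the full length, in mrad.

21.4 mrad

ω = 2π·3570/60 = 373.8 rad/s, so T = P/ω = 145×10³ / 373.8 = 387.9 N·m.
J = π(d_o⁴ − d_i⁴)/32 = π(0.0534⁴ − 0.0346⁴)/32 = 6.576×10^-7 m⁴.
θ = T·L/(G·J) = 387.9 × 1.48 / (40.8×10⁹ × 6.576×10^-7) = 0.02140 rad.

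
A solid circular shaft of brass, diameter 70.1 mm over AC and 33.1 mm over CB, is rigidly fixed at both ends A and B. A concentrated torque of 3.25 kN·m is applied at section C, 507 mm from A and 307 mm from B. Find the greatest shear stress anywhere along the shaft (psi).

6440 psi

Compatibility: T_A·a/J_AC = T_B·b/J_CB with T_A + T_B = T₀.
J_AC = 2.37×10^-6 m⁴, J_CB = 1.18×10^-7 m⁴, so T_A = T₀·(J_AC/a)/((J_AC/a)+(J_CB/b)) = 3003 N·m, T_B = 246.6 N·m.
τ in each portion: τ_AC = 4.44×10^7 Pa, τ_CB = 3.46×10^7 Pa; maximum is in AC.
τ_max = T_AC·r/J = 3003·0.0350/2.37×10^-6 = 4.441×10^7 Pa.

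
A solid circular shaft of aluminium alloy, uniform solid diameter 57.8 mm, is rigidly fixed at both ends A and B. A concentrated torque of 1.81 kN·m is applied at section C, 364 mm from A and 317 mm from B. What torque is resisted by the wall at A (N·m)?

With uniform GJ and both ends fixed, compatibility θ_AC = θ_CB gives T_A·a = T_B·b, together with T_A + T_B = T₀.
T_A = T₀·b/(a+b) = 1810·317/681.0 = 842.5 N·m; T_B = 967.5 N·m.

843 N·m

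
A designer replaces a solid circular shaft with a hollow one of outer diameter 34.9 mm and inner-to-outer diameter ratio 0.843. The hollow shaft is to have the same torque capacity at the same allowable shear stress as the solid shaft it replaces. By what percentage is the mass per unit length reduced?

53.8 %

Equal τ_max and T ⇒ the solid shaft needs d_s³ = d_o³(1−k⁴), so d_s = 34.9·(1−0.843⁴)^(1/3) = 27.61 mm.
Area ratio A_h/A_s = d_o²(1−k²)/d_s² = (1−k²)/(1−k⁴)^(2/3) = 0.4624.
Mass saving = 1 − 0.4624 = 53.8 %.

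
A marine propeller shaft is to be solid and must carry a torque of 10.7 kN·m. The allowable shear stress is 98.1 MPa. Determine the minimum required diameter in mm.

For a solid shaft τ_max = 16T/(πd³), so d = (16T/(π τ_allow))^(1/3) = (16·10700/(π·9.81×10^7))^(1/3) = 0.08220 m.

82.2 mm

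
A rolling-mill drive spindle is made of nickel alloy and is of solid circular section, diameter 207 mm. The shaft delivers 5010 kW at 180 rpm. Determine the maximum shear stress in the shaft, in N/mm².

ω = 2π·180/60 = 18.85 rad/s, so T = P/ω = 5010×10³ / 18.85 = 265800 N·m.
J = πd⁴/32 = π(0.207)⁴/32 = 1.803×10^-4 m⁴.
τ_max = T·r/J = 265800 × 0.103 / 1.803×10^-4 = 1.526×10^8 Pa.

153 N/mm²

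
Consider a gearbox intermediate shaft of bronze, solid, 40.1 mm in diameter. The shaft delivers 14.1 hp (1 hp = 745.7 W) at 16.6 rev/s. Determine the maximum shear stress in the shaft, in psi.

1150 psi

ω = 2π·16.6 = 104.3 rad/s, so T = P/ω = 14.1×745.7 / 104.3 = 100.8 N·m.
J = πd⁴/32 = π(0.0401)⁴/32 = 2.539×10^-7 m⁴.
τ_max = T·r/J = 100.8 × 0.0201 / 2.539×10^-7 = 7.962×10^6 Pa.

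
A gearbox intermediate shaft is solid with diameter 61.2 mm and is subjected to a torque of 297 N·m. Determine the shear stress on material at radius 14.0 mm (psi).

438 psi

J = πd⁴/32 = π(0.0612)⁴/32 = 1.377×10^-6 m⁴.
Shear stress varies linearly with radius: τ = T·r/J = 297.0 × 0.0140 / 1.377×10^-6 = 3.019×10^6 Pa.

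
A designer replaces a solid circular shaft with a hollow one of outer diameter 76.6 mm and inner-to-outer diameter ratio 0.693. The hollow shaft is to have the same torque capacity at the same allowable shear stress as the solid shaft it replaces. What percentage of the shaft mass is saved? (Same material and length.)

Equal τ_max and T ⇒ the solid shaft needs d_s³ = d_o³(1−k⁴), so d_s = 76.6·(1−0.693⁴)^(1/3) = 70.19 mm.
Area ratio A_h/A_s = d_o²(1−k²)/d_s² = (1−k²)/(1−k⁴)^(2/3) = 0.6190.
Mass saving = 1 − 0.6190 = 38.1 %.

38.1 %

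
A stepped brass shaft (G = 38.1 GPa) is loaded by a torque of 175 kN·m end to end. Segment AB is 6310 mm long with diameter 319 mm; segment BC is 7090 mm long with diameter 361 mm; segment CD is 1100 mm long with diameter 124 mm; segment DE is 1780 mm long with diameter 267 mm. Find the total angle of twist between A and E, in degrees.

J_AB = π(0.319)⁴/32 = 1.02×10^-3 m⁴; J_BC = π(0.361)⁴/32 = 1.67×10^-3 m⁴; J_CD = π(0.124)⁴/32 = 2.32×10^-5 m⁴; J_DE = π(0.267)⁴/32 = 4.99×10^-4 m⁴.
θ = (T/G)·Σ L_i/J_i = (175000/38.1×10⁹)·(6.31/1.02×10^-3 + 7.09/1.67×10^-3 + 1.10/2.32×10^-5 + 1.78/4.99×10^-4) = 0.2821 rad.

16.2°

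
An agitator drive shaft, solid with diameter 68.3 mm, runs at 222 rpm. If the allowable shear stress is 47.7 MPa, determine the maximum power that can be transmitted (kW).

69.4 kW

J = πd⁴/32 = π(0.0683)⁴/32 = 2.136×10^-6 m⁴.
T_max = τ_allow·J/r = 4.77×10^7 × 2.136×10^-6 / 0.0341 = 2984 N·m.
ω = 2π·222/60 = 23.25 rad/s, so P_max = T_max·ω = 6.937×10^4 W.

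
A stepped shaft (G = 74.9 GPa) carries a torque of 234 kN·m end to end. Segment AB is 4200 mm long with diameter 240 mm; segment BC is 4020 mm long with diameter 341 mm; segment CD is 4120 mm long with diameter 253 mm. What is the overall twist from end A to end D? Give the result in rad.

0.0817 rad

J_AB = π(0.240)⁴/32 = 3.26×10^-4 m⁴; J_BC = π(0.341)⁴/32 = 1.33×10^-3 m⁴; J_CD = π(0.253)⁴/32 = 4.02×10^-4 m⁴.
θ = (T/G)·Σ L_i/J_i = (234000/74.9×10⁹)·(4.20/3.26×10^-4 + 4.02/1.33×10^-3 + 4.12/4.02×10^-4) = 0.08175 rad.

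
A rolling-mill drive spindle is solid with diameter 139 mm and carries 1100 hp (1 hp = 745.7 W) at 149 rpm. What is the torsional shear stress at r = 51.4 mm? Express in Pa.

ω = 2π·149/60 = 15.60 rad/s, so T = P/ω = 1100×745.7 / 15.60 = 52570 N·m.
J = πd⁴/32 = π(0.139)⁴/32 = 3.665×10^-5 m⁴.
Shear stress varies linearly with radius: τ = T·r/J = 52570 × 0.0514 / 3.665×10^-5 = 7.373×10^7 Pa.

7.37e7 Pa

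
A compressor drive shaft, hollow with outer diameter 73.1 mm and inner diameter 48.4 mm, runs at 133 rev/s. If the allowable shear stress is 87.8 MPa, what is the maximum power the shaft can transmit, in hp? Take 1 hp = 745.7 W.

6100 hp

J = π(d_o⁴ − d_i⁴)/32 = π(0.0731⁴ − 0.0484⁴)/32 = 2.265×10^-6 m⁴.
T_max = τ_allow·J/r = 8.78×10^7 × 2.265×10^-6 / 0.0365 = 5440 N·m.
ω = 2π·133 = 835.7 rad/s, so P_max = T_max·ω = 4.546×10^6 W.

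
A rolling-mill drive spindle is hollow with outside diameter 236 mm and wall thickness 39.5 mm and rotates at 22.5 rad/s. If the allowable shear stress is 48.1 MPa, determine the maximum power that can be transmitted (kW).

J = π(d_o⁴ − d_i⁴)/32 = π(0.236⁴ − 0.157⁴)/32 = 2.449×10^-4 m⁴.
T_max = τ_allow·J/r = 4.81×10^7 × 2.449×10^-4 / 0.118 = 99830 N·m.
ω = 22.5 rad/s, so P_max = T_max·ω = 2.246×10^6 W.

2250 kW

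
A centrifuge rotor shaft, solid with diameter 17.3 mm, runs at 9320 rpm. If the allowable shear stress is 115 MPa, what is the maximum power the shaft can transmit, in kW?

114 kW

J = πd⁴/32 = π(0.0173)⁴/32 = 8.794×10^-9 m⁴.
T_max = τ_allow·J/r = 1.15×10^8 × 8.794×10^-9 / 0.00865 = 116.9 N·m.
ω = 2π·9320/60 = 976.0 rad/s, so P_max = T_max·ω = 1.141×10^5 W.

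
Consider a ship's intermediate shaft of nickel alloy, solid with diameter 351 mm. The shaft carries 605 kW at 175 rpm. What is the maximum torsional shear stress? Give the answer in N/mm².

3.89 N/mm²

ω = 2π·175/60 = 18.33 rad/s, so T = P/ω = 605×10³ / 18.33 = 33010 N·m.
J = πd⁴/32 = π(0.351)⁴/32 = 1.490×10^-3 m⁴.
τ_max = T·r/J = 33010 × 0.175 / 1.490×10^-3 = 3.888×10^6 Pa.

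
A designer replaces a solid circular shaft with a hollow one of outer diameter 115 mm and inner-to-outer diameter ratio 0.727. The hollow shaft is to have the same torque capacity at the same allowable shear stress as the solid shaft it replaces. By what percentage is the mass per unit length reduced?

41.3 %

Equal τ_max and T ⇒ the solid shaft needs d_s³ = d_o³(1−k⁴), so d_s = 115·(1−0.727⁴)^(1/3) = 103.1 mm.
Area ratio A_h/A_s = d_o²(1−k²)/d_s² = (1−k²)/(1−k⁴)^(2/3) = 0.5865.
Mass saving = 1 − 0.5865 = 41.3 %.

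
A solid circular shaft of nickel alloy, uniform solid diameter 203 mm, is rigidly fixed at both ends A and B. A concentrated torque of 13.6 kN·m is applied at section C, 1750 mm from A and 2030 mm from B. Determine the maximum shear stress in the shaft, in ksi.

With uniform GJ and both ends fixed, compatibility θ_AC = θ_CB gives T_A·a = T_B·b, together with T_A + T_B = T₀.
T_A = T₀·b/(a+b) = 13600·2030/3780 = 7304 N·m; T_B = 6296 N·m.
τ in each portion: τ_AC = 4.45×10^6 Pa, τ_CB = 3.83×10^6 Pa; maximum is in AC.
τ_max = T_AC·r/J = 7304·0.102/1.67×10^-4 = 4.447×10^6 Pa.

0.645 ksi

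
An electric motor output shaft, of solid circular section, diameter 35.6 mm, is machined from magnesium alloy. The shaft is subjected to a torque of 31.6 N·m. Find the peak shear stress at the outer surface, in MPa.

J = πd⁴/32 = π(0.0356)⁴/32 = 1.577×10^-7 m⁴.
τ_max = T·r/J = 31.60 × 0.0178 / 1.577×10^-7 = 3.567×10^6 Pa.

3.57 MPa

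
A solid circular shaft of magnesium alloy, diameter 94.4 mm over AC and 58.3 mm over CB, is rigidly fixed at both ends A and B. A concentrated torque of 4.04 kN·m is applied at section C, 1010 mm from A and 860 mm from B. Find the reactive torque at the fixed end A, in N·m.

Compatibility: T_A·a/J_AC = T_B·b/J_CB with T_A + T_B = T₀.
J_AC = 7.80×10^-6 m⁴, J_CB = 1.13×10^-6 m⁴, so T_A = T₀·(J_AC/a)/((J_AC/a)+(J_CB/b)) = 3450 N·m, T_B = 589.5 N·m.

3450 N·m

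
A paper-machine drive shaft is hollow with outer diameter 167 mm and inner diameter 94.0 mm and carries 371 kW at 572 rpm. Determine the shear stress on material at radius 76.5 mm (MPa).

6.90 MPa

ω = 2π·572/60 = 59.90 rad/s, so T = P/ω = 371×10³ / 59.90 = 6194 N·m.
J = π(d_o⁴ − d_i⁴)/32 = π(0.167⁴ − 0.0940⁴)/32 = 6.869×10^-5 m⁴.
Shear stress varies linearly with radius: τ = T·r/J = 6194 × 0.0765 / 6.869×10^-5 = 6.897×10^6 Pa.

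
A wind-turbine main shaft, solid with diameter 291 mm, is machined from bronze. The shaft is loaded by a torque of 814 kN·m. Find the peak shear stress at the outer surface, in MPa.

J = πd⁴/32 = π(0.291)⁴/32 = 7.040×10^-4 m⁴.
τ_max = T·r/J = 814000 × 0.145 / 7.040×10^-4 = 1.682×10^8 Pa.

168 MPa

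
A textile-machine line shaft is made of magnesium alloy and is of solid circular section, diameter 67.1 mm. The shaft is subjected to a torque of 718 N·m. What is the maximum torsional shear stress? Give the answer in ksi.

J = πd⁴/32 = π(0.0671)⁴/32 = 1.990×10^-6 m⁴.
τ_max = T·r/J = 718.0 × 0.0335 / 1.990×10^-6 = 1.210×10^7 Pa.

1.76 ksi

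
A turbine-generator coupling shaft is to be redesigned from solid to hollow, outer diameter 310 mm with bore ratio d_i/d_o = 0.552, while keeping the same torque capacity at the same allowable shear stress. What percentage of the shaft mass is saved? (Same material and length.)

Equal τ_max and T ⇒ the solid shaft needs d_s³ = d_o³(1−k⁴), so d_s = 310·(1−0.552⁴)^(1/3) = 300.1 mm.
Area ratio A_h/A_s = d_o²(1−k²)/d_s² = (1−k²)/(1−k⁴)^(2/3) = 0.7420.
Mass saving = 1 − 0.7420 = 25.8 %.

25.8 %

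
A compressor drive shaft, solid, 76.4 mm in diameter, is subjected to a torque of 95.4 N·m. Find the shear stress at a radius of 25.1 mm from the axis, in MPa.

0.716 MPa

J = πd⁴/32 = π(0.0764)⁴/32 = 3.345×10^-6 m⁴.
Shear stress varies linearly with radius: τ = T·r/J = 95.40 × 0.0251 / 3.345×10^-6 = 7.159×10^5 Pa.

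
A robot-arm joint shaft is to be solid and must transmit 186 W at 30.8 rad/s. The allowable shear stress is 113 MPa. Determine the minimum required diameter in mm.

ω = 30.8 rad/s, so T = P/ω = 186 / 30.80 = 6.039 N·m.
For a solid shaft τ_max = 16T/(πd³), so d = (16T/(π τ_allow))^(1/3) = (16·6.039/(π·1.13×10^8))^(1/3) = 0.006481 m.

6.48 mm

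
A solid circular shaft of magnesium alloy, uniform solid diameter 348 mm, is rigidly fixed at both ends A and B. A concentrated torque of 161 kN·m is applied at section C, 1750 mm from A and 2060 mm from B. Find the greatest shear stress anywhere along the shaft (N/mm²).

10.5 N/mm²

With uniform GJ and both ends fixed, compatibility θ_AC = θ_CB gives T_A·a = T_B·b, together with T_A + T_B = T₀.
T_A = T₀·b/(a+b) = 161000·2060/3810 = 87050 N·m; T_B = 73950 N·m.
τ in each portion: τ_AC = 1.05×10^7 Pa, τ_CB = 8.94×10^6 Pa; maximum is in AC.
τ_max = T_AC·r/J = 87050·0.174/1.44×10^-3 = 1.052×10^7 Pa.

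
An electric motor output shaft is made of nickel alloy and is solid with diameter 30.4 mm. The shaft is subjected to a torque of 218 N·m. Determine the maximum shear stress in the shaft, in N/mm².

J = πd⁴/32 = π(0.0304)⁴/32 = 8.385×10^-8 m⁴.
τ_max = T·r/J = 218.0 × 0.0152 / 8.385×10^-8 = 3.952×10^7 Pa.

39.5 N/mm²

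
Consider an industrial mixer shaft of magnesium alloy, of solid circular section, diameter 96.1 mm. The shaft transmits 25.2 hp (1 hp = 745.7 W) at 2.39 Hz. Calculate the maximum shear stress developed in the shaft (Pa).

ω = 2π·2.39 = 15.02 rad/s, so T = P/ω = 25.2×745.7 / 15.02 = 1251 N·m.
J = πd⁴/32 = π(0.0961)⁴/32 = 8.373×10^-6 m⁴.
τ_max = T·r/J = 1251 × 0.0480 / 8.373×10^-6 = 7.181×10^6 Pa.

7.18e6 Pa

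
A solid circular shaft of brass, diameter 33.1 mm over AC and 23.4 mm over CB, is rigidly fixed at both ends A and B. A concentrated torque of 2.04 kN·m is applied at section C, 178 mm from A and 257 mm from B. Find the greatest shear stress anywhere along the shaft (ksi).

35.4 ksi

Compatibility: T_A·a/J_AC = T_B·b/J_CB with T_A + T_B = T₀.
J_AC = 1.18×10^-7 m⁴, J_CB = 2.94×10^-8 m⁴, so T_A = T₀·(J_AC/a)/((J_AC/a)+(J_CB/b)) = 1739 N·m, T_B = 300.9 N·m.
τ in each portion: τ_AC = 2.44×10^8 Pa, τ_CB = 1.20×10^8 Pa; maximum is in AC.
τ_max = T_AC·r/J = 1739·0.0166/1.18×10^-7 = 2.442×10^8 Pa.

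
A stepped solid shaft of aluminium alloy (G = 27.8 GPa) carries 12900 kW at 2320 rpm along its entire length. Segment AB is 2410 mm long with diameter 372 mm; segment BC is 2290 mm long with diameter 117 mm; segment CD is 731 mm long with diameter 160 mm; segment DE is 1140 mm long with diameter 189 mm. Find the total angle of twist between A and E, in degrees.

ω = 2π·2320/60 = 242.9 rad/s, so T = P/ω = 12900×10³ / 242.9 = 53100 N·m.
J_AB = π(0.372)⁴/32 = 1.88×10^-3 m⁴; J_BC = π(0.117)⁴/32 = 1.84×10^-5 m⁴; J_CD = π(0.160)⁴/32 = 6.43×10^-5 m⁴; J_DE = π(0.189)⁴/32 = 1.25×10^-4 m⁴.
θ = (T/G)·Σ L_i/J_i = (53100/27.8×10⁹)·(2.41/1.88×10^-3 + 2.29/1.84×10^-5 + 0.731/6.43×10^-5 + 1.14/1.25×10^-4) = 0.2793 rad.

16.0°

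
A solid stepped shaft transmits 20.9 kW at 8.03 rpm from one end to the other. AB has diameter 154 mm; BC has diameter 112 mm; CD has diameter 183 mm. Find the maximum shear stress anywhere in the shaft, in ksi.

13.1 ksi

ω = 2π·8.03/60 = 0.8409 rad/s, so T = P/ω = 20.9×10³ / 0.8409 = 24850 N·m.
Under the same torque, τ_max = 16T/(πd³) is largest where d is smallest — segment BC (d = 112 mm).
τ_max = 16·24850/(π·(0.112)³) = 9.010×10^7 Pa.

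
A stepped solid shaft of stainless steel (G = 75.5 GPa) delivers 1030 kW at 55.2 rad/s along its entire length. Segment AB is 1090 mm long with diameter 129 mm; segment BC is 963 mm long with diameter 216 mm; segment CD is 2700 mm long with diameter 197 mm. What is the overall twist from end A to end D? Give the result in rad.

ω = 55.2 rad/s, so T = P/ω = 1030×10³ / 55.20 = 18660 N·m.
J_AB = π(0.129)⁴/32 = 2.72×10^-5 m⁴; J_BC = π(0.216)⁴/32 = 2.14×10^-4 m⁴; J_CD = π(0.197)⁴/32 = 1.48×10^-4 m⁴.
θ = (T/G)·Σ L_i/J_i = (18660/75.5×10⁹)·(1.09/2.72×10^-5 + 0.963/2.14×10^-4 + 2.70/1.48×10^-4) = 0.01554 rad.

0.0155 rad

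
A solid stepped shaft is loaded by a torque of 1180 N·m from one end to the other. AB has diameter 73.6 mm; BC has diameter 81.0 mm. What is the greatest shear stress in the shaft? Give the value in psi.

2190 psi

Under the same torque, τ_max = 16T/(πd³) is largest where d is smallest — segment AB (d = 73.6 mm).
τ_max = 16·1180/(π·(0.0736)³) = 1.507×10^7 Pa.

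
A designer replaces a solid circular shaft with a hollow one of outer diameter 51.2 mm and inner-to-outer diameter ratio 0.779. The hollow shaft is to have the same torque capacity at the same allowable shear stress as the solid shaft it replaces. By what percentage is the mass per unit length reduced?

Equal τ_max and T ⇒ the solid shaft needs d_s³ = d_o³(1−k⁴), so d_s = 51.2·(1−0.779⁴)^(1/3) = 43.93 mm.
Area ratio A_h/A_s = d_o²(1−k²)/d_s² = (1−k²)/(1−k⁴)^(2/3) = 0.5340.
Mass saving = 1 − 0.5340 = 46.6 %.

46.6 %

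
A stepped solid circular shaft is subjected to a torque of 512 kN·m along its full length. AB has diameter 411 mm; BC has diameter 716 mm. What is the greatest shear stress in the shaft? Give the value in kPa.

37600 kPa

Under the same torque, τ_max = 16T/(πd³) is largest where d is smallest — segment AB (d = 411 mm).
τ_max = 16·512000/(π·(0.411)³) = 3.756×10^7 Pa.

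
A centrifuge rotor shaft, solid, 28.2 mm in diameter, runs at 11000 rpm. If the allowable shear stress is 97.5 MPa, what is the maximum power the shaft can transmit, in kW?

495 kW

J = πd⁴/32 = π(0.0282)⁴/32 = 6.209×10^-8 m⁴.
T_max = τ_allow·J/r = 9.75×10^7 × 6.209×10^-8 / 0.0141 = 429.3 N·m.
ω = 2π·11000/60 = 1152 rad/s, so P_max = T_max·ω = 4.945×10^5 W.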